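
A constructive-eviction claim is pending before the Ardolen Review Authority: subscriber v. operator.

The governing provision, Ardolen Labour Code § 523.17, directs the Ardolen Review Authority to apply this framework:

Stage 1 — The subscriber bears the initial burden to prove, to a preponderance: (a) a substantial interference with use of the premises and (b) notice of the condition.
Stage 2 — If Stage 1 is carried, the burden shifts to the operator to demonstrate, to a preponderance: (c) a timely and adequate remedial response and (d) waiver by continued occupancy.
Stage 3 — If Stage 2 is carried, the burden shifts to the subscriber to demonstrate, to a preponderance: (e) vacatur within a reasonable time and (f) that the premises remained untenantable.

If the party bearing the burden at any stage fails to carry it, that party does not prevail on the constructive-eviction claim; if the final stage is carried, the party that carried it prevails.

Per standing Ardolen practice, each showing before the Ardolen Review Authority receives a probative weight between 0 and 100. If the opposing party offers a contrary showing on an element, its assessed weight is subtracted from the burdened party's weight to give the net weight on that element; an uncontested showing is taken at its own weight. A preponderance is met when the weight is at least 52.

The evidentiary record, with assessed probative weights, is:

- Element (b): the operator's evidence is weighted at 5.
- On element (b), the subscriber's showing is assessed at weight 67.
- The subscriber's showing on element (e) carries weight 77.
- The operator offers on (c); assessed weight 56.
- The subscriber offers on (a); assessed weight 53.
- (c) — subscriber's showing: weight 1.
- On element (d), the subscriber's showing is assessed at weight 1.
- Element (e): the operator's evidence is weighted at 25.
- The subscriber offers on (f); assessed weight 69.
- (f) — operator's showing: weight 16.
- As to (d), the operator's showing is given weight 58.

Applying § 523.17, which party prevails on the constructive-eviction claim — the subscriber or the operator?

subscriber

At Stage 1 the subscriber must meet a preponderance (weight is at least 52): on (a) the weight is 53, which does reach 52, so (a) meets the standard; on (b) the weight is 67 less the opposing 5 gives net 62, ≥ 52, so (b) meets the standard.
  Stage 1 carried; the burden shifts to the operator.
At Stage 2 the operator must meet a preponderance (weight is at least 52): on (c) the weight is 56 less the opposing 1 gives net 55, which does reach 52, so (c) meets the standard; on (d) the weight is 58 less the opposing 1 gives net 57, which does reach 52, so (d) meets the standard.
  The operator carries Stage 2; the subscriber now bears the burden.
At Stage 3 the subscriber must meet a preponderance (weight is at least 52): on (e) the weight is 77 less the opposing 25 gives net 52, which does reach 52, so (e) meets the standard; on (f) the weight is 69 less the opposing 16 gives net 53, which does reach 52, so (f) meets the standard.
  The subscriber carries the last stage.
Every stage carried; the subscriber prevails.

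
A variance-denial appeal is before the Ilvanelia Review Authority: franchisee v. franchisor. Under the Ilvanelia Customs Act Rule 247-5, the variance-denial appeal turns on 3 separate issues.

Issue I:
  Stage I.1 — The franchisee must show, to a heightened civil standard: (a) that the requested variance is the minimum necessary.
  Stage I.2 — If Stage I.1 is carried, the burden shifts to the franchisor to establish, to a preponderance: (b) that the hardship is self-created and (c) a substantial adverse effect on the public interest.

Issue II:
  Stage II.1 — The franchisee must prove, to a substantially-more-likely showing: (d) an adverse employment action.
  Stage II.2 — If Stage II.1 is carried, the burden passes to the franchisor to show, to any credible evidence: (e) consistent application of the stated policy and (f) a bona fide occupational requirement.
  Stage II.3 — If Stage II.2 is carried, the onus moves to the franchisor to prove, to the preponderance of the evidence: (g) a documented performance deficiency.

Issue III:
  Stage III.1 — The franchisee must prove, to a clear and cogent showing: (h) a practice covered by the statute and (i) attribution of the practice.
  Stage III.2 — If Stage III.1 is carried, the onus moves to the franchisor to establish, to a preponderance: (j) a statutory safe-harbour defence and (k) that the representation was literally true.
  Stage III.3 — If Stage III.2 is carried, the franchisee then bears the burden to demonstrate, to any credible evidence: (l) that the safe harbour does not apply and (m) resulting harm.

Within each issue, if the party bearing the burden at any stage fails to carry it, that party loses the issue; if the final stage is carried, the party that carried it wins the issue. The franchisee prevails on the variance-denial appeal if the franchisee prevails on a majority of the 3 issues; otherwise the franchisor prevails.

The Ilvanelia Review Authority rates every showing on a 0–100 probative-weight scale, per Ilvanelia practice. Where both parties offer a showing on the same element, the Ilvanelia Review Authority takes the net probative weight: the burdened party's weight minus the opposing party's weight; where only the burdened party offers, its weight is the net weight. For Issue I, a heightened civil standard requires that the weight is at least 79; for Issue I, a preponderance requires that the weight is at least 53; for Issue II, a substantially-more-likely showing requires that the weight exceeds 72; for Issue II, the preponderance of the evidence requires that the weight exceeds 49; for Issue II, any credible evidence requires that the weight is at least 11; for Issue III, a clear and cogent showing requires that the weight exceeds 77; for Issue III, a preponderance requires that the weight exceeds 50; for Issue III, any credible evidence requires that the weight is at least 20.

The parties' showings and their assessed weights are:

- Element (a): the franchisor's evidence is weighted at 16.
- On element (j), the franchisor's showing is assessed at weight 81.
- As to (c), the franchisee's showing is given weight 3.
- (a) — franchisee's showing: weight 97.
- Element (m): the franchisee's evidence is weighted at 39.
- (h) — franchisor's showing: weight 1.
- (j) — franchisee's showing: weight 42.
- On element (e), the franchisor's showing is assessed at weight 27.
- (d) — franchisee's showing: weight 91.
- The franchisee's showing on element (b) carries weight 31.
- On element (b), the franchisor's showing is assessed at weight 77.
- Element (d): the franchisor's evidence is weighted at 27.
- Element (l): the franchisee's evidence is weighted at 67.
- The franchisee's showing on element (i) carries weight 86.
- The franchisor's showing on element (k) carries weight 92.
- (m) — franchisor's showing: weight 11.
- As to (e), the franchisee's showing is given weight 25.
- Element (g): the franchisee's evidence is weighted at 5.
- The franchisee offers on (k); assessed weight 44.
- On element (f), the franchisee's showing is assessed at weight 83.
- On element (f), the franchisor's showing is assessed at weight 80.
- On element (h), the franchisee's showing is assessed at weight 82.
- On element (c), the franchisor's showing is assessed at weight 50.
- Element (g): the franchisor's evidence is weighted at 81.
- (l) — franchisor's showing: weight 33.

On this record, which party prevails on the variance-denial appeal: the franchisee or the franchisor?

— Issue I —
Stage I.1 (franchisee, a heightened civil standard, weight is at least 79): (a) net 97−16=81 ≥ 79 — meets.
  Stage I.1 is satisfied; the onus moves to the franchisor.
Stage I.2 (franchisor, a preponderance, weight is at least 53): (b) net 77−31=46 < 53 — fails; (c) net 50−3=47 < 53 — fails.
  Not every element is met, so the franchisor fails to carry Stage I.2.
The franchisee prevails on this issue.
— Issue II —
Stage II.1 (franchisee, a substantially-more-likely showing, weight exceeds 72): (d) net 91−27=64 ≤ 72 — fails.
  Stage II.1 not carried; the franchisee fails its burden.
The analysis ends at Stage II.1; the franchisor prevails on this issue.
— Issue III —
At Stage III.1 the franchisee must meet a clear and cogent showing (weight exceeds 77): on (h) the weight is 82 less the opposing 1 gives net 81, which does exceed 77, so (h) meets the standard; on (i) the weight is 86, > 77, so (i) meets the standard.
  All elements met. The burden passes to the franchisor.
At Stage III.2 the franchisor must meet a preponderance (weight exceeds 50): on (j) the weight is 81 less the opposing 42 gives net 39, ≤ 50, so (j) does not meet the standard; on (k) the weight is 92 less the opposing 44 gives net 48, ≤ 50, so (k) does not meet the standard.
  The franchisor does not carry Stage III.2.
The analysis ends at Stage III.2; the franchisee prevails on this issue.
Per-issue: Issue I → franchisee; Issue II → franchisor; Issue III → franchisee. The franchisee must prevail on a majority of issues; overall, the franchisee prevails.

franchisee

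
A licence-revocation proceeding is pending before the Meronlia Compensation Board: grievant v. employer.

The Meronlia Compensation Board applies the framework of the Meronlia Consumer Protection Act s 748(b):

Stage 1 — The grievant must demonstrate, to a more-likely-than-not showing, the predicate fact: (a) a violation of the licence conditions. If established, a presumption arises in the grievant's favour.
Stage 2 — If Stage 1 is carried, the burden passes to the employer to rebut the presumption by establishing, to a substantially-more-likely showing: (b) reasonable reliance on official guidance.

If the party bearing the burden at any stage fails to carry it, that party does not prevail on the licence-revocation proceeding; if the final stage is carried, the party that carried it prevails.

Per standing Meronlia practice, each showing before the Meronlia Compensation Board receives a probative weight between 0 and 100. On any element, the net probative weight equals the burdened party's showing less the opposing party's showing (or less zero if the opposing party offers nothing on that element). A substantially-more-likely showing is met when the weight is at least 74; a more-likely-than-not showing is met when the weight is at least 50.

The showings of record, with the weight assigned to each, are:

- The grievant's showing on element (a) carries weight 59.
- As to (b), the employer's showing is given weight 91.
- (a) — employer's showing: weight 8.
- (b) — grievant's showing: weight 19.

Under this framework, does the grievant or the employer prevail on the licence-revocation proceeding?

grievant

At Stage 1 the grievant must meet a more-likely-than-not showing (weight is at least 50): on (a) the weight is 59 less the opposing 8 gives net 51, which does reach 50, so (a) meets the standard.
  All elements met. The burden passes to the employer.
At Stage 2 the employer must meet a substantially-more-likely showing (weight is at least 74): on (b) the weight is 91 less the opposing 19 gives net 72, < 74, so (b) does not meet the standard.
  Stage 2 not carried; the employer fails its burden.
The grievant prevails.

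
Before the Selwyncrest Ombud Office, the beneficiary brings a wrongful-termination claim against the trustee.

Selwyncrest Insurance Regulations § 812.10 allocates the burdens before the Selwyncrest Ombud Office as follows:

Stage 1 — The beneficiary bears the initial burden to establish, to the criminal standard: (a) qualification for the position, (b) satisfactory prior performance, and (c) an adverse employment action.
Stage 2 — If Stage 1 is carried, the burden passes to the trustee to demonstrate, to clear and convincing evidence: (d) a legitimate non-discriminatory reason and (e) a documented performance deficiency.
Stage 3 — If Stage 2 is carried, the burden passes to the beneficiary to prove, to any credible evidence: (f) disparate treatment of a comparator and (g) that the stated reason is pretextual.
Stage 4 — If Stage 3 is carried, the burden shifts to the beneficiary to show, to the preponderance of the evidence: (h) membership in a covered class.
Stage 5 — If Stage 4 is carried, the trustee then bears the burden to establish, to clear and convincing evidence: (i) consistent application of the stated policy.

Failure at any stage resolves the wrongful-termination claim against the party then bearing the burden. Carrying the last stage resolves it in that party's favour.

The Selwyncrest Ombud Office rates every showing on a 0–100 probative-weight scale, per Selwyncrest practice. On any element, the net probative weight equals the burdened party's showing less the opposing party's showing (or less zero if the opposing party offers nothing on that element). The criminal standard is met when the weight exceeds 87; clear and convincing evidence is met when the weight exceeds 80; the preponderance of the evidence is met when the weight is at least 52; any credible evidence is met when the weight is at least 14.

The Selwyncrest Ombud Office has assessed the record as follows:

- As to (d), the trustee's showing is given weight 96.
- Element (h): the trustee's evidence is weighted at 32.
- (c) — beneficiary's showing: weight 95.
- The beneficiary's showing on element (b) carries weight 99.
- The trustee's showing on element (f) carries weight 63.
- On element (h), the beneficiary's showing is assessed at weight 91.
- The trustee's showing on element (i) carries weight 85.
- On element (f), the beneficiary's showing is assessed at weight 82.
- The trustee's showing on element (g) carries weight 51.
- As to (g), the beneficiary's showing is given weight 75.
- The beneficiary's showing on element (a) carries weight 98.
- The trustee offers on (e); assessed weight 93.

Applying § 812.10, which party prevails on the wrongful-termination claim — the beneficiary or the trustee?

Stage 1 (beneficiary, the criminal standard, weight exceeds 87): (a) 98 > 87 — meets; (b) 99 > 87 — meets; (c) 95 > 87 — meets.
  All elements met. The burden passes to the trustee.
Stage 2 (trustee, clear and convincing evidence, weight exceeds 80): (d) 96 > 80 — meets; (e) 93 > 80 — meets.
  The trustee carries Stage 2; the beneficiary now bears the burden.
Stage 3 (beneficiary, any credible evidence, weight is at least 14): (f) net 82−63=19 ≥ 14 — meets; (g) net 75−51=24 ≥ 14 — meets.
  Stage 3 carried; the burden remains with the beneficiary.
Stage 4 (beneficiary, the preponderance of the evidence, weight is at least 52): (h) net 91−32=59 ≥ 52 — meets.
  All elements met. The burden passes to the trustee.
Stage 5 (trustee, clear and convincing evidence, weight exceeds 80): (i) 85 > 80 — meets.
  All elements met at the final stage.
Every stage carried; the trustee prevails.

trustee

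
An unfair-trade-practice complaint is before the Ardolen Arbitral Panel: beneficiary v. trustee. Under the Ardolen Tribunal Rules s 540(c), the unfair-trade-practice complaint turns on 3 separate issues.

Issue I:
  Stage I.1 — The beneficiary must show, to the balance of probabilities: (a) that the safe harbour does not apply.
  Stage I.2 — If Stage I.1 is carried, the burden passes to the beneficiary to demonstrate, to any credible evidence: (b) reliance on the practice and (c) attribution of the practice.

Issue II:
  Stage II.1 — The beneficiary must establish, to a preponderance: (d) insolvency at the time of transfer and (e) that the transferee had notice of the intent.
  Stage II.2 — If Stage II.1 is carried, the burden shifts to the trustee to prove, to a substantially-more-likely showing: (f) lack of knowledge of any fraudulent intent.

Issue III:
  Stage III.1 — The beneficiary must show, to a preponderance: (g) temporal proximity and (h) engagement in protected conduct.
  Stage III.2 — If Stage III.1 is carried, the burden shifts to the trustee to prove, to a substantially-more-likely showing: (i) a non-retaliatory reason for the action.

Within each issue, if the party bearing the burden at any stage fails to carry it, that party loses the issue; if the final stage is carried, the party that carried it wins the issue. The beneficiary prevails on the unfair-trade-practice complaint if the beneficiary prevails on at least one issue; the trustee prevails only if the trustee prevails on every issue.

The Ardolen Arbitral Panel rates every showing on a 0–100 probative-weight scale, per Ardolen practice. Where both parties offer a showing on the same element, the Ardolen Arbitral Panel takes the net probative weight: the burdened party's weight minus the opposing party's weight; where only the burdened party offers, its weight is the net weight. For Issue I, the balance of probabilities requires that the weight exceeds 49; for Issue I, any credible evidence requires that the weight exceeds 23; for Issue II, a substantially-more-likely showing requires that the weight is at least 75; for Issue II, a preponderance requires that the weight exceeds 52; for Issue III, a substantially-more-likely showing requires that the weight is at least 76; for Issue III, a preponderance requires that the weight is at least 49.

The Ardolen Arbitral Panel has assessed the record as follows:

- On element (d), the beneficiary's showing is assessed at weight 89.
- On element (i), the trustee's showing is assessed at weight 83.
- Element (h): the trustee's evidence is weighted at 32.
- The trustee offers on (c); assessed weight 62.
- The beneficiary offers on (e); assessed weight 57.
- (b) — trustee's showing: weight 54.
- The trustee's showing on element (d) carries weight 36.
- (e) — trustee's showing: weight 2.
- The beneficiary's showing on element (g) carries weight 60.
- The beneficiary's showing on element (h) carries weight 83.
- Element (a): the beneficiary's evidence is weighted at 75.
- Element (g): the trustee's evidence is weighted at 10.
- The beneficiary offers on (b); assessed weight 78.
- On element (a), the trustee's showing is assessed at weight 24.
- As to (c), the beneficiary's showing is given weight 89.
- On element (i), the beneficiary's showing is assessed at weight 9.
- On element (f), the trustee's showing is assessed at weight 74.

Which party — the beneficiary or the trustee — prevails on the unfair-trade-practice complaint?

beneficiary

— Issue I —
Stage I.1 — burden on beneficiary; standard: the balance of probabilities (weight exceeds 49).
    (a): 75 − 24 = 51 > 49 [met]
  All elements met. The beneficiary retains the burden for Stage I.2.
Stage I.2 — burden on beneficiary; standard: any credible evidence (weight exceeds 23).
    (b): 78 − 54 = 24 > 23 [met]
    (c): 89 − 62 = 27 > 23 [met]
  The beneficiary carries the last stage.
With every stage satisfied, the beneficiary prevails on this issue.
— Issue II —
Stage II.1 — burden on beneficiary; standard: a preponderance (weight exceeds 52).
    (d): 89 − 36 = 53 > 52 [met]
    (e): 57 − 2 = 55 > 52 [met]
  All elements met. The burden passes to the trustee.
Stage II.2 — burden on trustee; standard: a substantially-more-likely showing (weight is at least 75).
    (f): 74 < 75 [not met]
  The trustee does not carry Stage II.2.
So the beneficiary prevails on this issue.
— Issue III —
At Stage III.1 the beneficiary must meet a preponderance (weight is at least 49): on (g) the weight is 60 less the opposing 10 gives net 50, ≥ 49, so (g) meets the standard; on (h) the weight is 83 less the opposing 32 gives net 51, ≥ 49, so (h) meets the standard.
  Stage III.1 carried; the burden shifts to the trustee.
At Stage III.2 the trustee must meet a substantially-more-likely showing (weight is at least 76): on (i) the weight is 83 less the opposing 9 gives net 74, which does not reach 76, so (i) does not meet the standard.
  Stage III.2 not carried; the trustee fails its burden.
So the beneficiary prevails on this issue.
Per-issue: Issue I → beneficiary; Issue II → beneficiary; Issue III → beneficiary. The beneficiary must prevail on at least one issue; overall, the beneficiary prevails.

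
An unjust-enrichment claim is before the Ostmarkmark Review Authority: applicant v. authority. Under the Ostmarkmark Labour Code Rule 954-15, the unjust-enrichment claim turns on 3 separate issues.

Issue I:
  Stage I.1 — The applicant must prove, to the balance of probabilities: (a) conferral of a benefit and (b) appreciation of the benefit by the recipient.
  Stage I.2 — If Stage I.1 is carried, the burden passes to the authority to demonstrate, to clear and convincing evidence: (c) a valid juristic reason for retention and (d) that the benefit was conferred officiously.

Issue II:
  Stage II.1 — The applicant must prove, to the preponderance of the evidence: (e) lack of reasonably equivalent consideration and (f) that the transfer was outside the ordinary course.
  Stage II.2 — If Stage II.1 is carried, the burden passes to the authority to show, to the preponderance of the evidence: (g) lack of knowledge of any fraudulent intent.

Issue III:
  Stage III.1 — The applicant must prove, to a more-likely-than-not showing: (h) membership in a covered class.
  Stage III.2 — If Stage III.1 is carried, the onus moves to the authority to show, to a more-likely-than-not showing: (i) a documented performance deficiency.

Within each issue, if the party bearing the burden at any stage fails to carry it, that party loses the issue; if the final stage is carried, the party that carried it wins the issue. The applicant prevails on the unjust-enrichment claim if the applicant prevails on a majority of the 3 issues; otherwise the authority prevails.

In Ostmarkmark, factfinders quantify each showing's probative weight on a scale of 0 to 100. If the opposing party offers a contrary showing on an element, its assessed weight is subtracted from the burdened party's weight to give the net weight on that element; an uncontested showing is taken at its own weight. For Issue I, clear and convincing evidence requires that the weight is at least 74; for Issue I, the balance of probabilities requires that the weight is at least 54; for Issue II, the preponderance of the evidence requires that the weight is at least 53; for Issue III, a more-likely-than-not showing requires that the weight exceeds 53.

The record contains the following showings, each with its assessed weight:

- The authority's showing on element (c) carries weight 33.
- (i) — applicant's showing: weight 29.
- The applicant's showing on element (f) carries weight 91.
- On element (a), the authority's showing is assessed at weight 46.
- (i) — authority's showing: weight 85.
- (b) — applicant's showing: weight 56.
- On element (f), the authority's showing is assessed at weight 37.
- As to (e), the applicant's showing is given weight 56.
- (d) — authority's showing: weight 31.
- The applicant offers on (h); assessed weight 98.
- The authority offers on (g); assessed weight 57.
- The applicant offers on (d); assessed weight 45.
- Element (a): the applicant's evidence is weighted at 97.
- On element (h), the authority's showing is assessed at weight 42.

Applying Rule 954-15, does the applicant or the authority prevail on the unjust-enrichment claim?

— Issue I —
Stage I.1 — burden on applicant; standard: the balance of probabilities (weight is at least 54).
    (a): 97 − 46 = 51 < 54 [not met]
    (b): 56 ≥ 54 [met]
  Stage I.1 not carried; the applicant fails its burden.
So the authority prevails on this issue.
— Issue II —
Stage II.1 (applicant, the preponderance of the evidence, weight is at least 53): (e) 56 ≥ 53 — meets; (f) net 91−37=54 ≥ 53 — meets.
  Stage II.1 is satisfied; the onus moves to the authority.
Stage II.2 (authority, the preponderance of the evidence, weight is at least 53): (g) 57 ≥ 53 — meets.
  The authority carries the last stage.
Every stage carried; the authority prevails on this issue.
— Issue III —
At Stage III.1 the applicant must meet a more-likely-than-not showing (weight exceeds 53): on (h) the weight is 98 less the opposing 42 gives net 56, which does exceed 53, so (h) meets the standard.
  The applicant carries Stage III.1; the authority now bears the burden.
At Stage III.2 the authority must meet a more-likely-than-not showing (weight exceeds 53): on (i) the weight is 85 less the opposing 29 gives net 56, > 53, so (i) meets the standard.
  Stage III.2 carried; the final stage is satisfied.
All stages carried — the authority prevails on this issue.
Per-issue: Issue I → authority; Issue II → authority; Issue III → authority. The applicant must prevail on a majority of issues; overall, the authority prevails.

authority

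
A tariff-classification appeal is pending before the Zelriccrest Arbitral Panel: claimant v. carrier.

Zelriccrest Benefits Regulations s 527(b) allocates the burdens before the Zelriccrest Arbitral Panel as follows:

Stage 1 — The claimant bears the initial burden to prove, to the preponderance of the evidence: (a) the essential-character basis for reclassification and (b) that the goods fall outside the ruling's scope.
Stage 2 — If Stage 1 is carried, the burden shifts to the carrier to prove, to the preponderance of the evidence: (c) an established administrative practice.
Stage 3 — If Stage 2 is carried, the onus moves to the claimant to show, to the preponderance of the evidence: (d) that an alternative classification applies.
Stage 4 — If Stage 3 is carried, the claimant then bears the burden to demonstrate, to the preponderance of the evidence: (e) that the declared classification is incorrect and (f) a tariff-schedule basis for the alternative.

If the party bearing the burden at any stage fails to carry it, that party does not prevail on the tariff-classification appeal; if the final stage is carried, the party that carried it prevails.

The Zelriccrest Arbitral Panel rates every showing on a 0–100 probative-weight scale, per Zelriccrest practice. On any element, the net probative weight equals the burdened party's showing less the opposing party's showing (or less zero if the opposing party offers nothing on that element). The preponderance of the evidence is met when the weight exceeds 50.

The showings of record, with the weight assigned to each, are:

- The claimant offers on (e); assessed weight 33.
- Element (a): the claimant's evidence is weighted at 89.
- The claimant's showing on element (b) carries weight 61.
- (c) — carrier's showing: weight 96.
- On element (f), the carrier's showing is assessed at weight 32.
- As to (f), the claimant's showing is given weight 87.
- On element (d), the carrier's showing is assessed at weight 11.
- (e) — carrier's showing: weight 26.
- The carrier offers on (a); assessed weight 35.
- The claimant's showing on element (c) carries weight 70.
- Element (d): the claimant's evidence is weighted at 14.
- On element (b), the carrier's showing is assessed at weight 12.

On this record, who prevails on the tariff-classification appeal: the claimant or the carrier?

At Stage 1 the claimant must meet the preponderance of the evidence (weight exceeds 50): on (a) the weight is 89 less the opposing 35 gives net 54, > 50, so (a) meets the standard; on (b) the weight is 61 less the opposing 12 gives net 49, ≤ 50, so (b) does not meet the standard.
  The claimant does not carry Stage 1.
So the carrier prevails.

carrier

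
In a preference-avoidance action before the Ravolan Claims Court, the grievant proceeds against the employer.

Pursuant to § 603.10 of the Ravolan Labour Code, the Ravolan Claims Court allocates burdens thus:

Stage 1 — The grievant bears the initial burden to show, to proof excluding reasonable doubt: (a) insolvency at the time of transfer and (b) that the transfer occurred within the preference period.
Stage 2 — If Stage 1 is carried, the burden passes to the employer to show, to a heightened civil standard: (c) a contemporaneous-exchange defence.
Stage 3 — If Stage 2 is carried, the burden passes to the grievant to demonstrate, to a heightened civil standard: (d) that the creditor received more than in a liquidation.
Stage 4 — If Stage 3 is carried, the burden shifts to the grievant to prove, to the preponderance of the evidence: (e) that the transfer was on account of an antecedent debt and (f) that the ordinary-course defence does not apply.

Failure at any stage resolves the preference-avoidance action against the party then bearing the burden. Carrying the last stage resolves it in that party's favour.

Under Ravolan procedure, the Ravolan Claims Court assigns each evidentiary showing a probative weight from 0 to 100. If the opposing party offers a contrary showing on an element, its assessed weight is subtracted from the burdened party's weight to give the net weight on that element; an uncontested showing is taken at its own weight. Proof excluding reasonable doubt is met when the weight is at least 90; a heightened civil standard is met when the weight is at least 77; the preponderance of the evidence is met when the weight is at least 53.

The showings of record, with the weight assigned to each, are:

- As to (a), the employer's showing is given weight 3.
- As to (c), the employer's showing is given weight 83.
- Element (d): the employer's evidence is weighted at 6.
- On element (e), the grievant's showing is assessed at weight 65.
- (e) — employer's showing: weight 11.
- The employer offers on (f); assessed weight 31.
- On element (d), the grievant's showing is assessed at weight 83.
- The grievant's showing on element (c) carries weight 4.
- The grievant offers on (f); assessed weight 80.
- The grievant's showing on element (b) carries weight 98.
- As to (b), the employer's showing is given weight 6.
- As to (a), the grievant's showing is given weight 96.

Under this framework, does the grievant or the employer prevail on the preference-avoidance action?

Stage 1 (grievant, proof excluding reasonable doubt, weight is at least 90): (a) net 96−3=93 ≥ 90 — meets; (b) net 98−6=92 ≥ 90 — meets.
  The grievant carries Stage 1; the employer now bears the burden.
Stage 2 (employer, a heightened civil standard, weight is at least 77): (c) net 83−4=79 ≥ 77 — meets.
  All elements met. The burden passes to the grievant.
Stage 3 (grievant, a heightened civil standard, weight is at least 77): (d) net 83−6=77 ≥ 77 — meets.
  Stage 3 is satisfied; the grievant continues to bear the burden.
Stage 4 (grievant, the preponderance of the evidence, weight is at least 53): (e) net 65−11=54 ≥ 53 — meets; (f) net 80−31=49 < 53 — fails.
  Stage 4 not carried; the grievant fails its burden.
The employer prevails.

employer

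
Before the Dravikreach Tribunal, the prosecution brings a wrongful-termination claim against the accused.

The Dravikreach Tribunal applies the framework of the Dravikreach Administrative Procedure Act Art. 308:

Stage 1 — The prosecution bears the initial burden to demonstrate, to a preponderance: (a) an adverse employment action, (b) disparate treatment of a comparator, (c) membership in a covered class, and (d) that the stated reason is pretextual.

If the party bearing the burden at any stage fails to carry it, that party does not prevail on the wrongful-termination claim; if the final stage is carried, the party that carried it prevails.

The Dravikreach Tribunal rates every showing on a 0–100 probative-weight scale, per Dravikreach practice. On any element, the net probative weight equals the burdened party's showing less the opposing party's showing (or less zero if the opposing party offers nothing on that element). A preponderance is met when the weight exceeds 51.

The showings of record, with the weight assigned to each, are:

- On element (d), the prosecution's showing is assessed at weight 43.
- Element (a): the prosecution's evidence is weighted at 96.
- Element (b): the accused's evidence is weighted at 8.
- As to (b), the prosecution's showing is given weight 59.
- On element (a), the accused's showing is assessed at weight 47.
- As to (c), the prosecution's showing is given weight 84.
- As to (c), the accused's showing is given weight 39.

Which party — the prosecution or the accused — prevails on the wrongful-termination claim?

accused

Stage 1 (prosecution, a preponderance, weight exceeds 51): (a) net 96−47=49 ≤ 51 — fails; (b) net 59−8=51 ≤ 51 — fails; (c) net 84−39=45 ≤ 51 — fails; (d) 43 ≤ 51 — fails.
  Not every element is met, so the prosecution fails to carry Stage 1.
The accused prevails.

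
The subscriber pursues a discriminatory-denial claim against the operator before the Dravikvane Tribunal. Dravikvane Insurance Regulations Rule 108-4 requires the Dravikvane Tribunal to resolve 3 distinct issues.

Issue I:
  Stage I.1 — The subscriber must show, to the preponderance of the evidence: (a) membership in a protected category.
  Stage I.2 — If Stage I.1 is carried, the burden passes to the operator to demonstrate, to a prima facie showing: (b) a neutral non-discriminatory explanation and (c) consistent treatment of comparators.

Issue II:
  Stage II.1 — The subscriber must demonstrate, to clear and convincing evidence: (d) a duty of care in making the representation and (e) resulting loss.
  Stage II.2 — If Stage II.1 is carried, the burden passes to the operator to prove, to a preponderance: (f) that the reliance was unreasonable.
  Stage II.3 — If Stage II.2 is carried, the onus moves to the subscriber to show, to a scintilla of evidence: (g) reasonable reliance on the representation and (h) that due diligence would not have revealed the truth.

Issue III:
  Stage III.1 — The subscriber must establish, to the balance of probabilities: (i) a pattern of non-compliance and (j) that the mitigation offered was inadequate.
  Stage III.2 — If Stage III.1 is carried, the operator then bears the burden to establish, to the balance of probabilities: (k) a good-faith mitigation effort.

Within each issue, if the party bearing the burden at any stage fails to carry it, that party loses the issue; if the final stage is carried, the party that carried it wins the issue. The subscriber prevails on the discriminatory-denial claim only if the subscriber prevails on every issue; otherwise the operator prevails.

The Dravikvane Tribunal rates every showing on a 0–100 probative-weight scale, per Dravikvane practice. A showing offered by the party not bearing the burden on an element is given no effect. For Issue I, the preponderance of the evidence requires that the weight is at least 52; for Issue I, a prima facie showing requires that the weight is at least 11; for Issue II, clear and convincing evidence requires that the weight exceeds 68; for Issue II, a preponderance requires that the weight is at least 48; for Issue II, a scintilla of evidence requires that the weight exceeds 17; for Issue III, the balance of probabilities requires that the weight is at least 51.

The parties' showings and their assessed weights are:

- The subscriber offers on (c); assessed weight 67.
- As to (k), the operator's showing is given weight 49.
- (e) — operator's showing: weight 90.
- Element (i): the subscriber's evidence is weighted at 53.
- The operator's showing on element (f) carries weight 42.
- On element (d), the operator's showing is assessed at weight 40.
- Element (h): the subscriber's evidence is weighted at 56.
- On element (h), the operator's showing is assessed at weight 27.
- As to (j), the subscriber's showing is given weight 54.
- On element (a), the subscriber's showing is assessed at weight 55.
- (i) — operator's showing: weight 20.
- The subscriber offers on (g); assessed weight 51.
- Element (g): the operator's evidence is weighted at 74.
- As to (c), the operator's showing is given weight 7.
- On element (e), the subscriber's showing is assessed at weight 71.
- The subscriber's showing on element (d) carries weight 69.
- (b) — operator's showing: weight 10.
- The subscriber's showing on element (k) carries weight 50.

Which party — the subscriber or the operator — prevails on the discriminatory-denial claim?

subscriber

— Issue I —
Stage I.1 (subscriber, the preponderance of the evidence, weight is at least 52): (a) 55 ≥ 52 — meets.
  The subscriber carries Stage I.1; the operator now bears the burden.
Stage I.2 (operator, a prima facie showing, weight is at least 11): (b) 10 < 11 — fails; (c) 7 (subscriber's 67 disregarded) < 11 — fails.
  Stage I.2 not carried; the operator fails its burden.
So the subscriber prevails on this issue.
— Issue II —
Stage II.1 — burden on subscriber; standard: clear and convincing evidence (weight exceeds 68).
    (d): 69 (operator's 40 disregarded) > 68 [met]
    (e): 71 (operator's 90 disregarded) > 68 [met]
  Stage II.1 carried; the burden shifts to the operator.
Stage II.2 — burden on operator; standard: a preponderance (weight is at least 48).
    (f): 42 < 48 [not met]
  The operator does not carry Stage II.2.
The subscriber prevails on this issue.
— Issue III —
At Stage III.1 the subscriber must meet the balance of probabilities (weight is at least 51): on (i) the weight is 53 (the operator's 20 is given no effect), which does reach 51, so (i) meets the standard; on (j) the weight is 54, which does reach 51, so (j) meets the standard.
  The subscriber carries Stage III.1; the operator now bears the burden.
At Stage III.2 the operator must meet the balance of probabilities (weight is at least 51): on (k) the weight is 49 (the subscriber's 50 is given no effect), < 51, so (k) does not meet the standard.
  Stage III.2 not carried; the operator fails its burden.
The subscriber prevails on this issue.
Per-issue: Issue I → subscriber; Issue II → subscriber; Issue III → subscriber. The subscriber must prevail on every issue; overall, the subscriber prevails.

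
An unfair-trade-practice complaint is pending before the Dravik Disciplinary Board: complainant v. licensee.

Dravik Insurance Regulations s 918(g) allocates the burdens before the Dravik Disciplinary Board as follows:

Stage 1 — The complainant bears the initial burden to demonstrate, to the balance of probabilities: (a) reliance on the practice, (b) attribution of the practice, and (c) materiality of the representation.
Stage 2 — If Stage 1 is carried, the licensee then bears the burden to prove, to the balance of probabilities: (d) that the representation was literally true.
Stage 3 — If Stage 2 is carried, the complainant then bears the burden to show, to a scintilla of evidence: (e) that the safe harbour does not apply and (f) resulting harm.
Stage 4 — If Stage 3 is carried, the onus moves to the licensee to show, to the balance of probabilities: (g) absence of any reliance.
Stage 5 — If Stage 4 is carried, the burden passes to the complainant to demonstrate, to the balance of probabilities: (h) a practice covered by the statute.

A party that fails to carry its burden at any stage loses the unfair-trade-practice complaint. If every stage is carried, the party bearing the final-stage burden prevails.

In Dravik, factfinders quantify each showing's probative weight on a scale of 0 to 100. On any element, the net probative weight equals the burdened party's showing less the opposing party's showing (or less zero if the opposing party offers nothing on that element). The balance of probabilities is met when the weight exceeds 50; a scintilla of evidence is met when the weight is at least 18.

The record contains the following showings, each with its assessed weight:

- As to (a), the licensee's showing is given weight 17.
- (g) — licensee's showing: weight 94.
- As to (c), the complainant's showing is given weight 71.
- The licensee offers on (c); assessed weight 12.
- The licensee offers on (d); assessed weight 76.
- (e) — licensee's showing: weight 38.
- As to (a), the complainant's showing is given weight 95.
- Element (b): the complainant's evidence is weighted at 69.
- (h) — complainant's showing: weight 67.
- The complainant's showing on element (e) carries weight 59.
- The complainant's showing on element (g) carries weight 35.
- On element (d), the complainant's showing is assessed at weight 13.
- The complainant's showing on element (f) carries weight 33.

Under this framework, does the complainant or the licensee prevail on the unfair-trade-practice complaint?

complainant

Stage 1 — burden on complainant; standard: the balance of probabilities (weight exceeds 50).
    (a): 95 − 17 = 78 > 50 [met]
    (b): 69 > 50 [met]
    (c): 71 − 12 = 59 > 50 [met]
  The complainant carries Stage 1; the licensee now bears the burden.
Stage 2 — burden on licensee; standard: the balance of probabilities (weight exceeds 50).
    (d): 76 − 13 = 63 > 50 [met]
  Stage 2 carried; the burden shifts to the complainant.
Stage 3 — burden on complainant; standard: a scintilla of evidence (weight is at least 18).
    (e): 59 − 38 = 21 ≥ 18 [met]
    (f): 33 ≥ 18 [met]
  Stage 3 carried; the burden shifts to the licensee.
Stage 4 — burden on licensee; standard: the balance of probabilities (weight exceeds 50).
    (g): 94 − 35 = 59 > 50 [met]
  Stage 4 is satisfied; the onus moves to the complainant.
Stage 5 — burden on complainant; standard: the balance of probabilities (weight exceeds 50).
    (h): 67 > 50 [met]
  The complainant carries the last stage.
Every stage carried; the complainant prevails.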